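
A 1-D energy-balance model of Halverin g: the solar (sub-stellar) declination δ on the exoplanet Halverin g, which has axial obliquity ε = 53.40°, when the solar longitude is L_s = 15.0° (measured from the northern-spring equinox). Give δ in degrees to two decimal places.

δ = +11.99°

sin δ = sin ε · sin L_s = sin 53.40° × sin 15.0° = 0.207784.
δ = arcsin(0.207784) = +11.99°.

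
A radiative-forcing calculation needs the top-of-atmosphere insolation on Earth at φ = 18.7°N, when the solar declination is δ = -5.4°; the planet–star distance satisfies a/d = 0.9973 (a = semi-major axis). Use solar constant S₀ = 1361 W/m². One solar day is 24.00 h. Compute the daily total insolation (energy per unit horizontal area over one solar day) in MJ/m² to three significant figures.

cos H₀ = −tan(+18.7°) tan(-5.400°) = 0.0320, H₀ = 1.5388 rad.
Bracket: H₀ sin φ sin δ + cos φ cos δ sin H₀ = 1.5388×0.32061×-0.09411 + 0.94721×0.99556×0.99949 = -0.046430 + 0.942523 = 0.896093.
Inverse-square distance factor (a/d)² = 0.9973² = 0.994607.
Q̄ = (S₀/π) × 0.994607 × [bracket] = (1361/π) × 0.994607 × 0.896093 = 386.11 W/m².
Daily total = Q̄ × 24.00 h × 3600 s/h = 386.11 × 24.00 × 3600 / 10⁶ = 33.36 MJ/m².

33.4 MJ/m²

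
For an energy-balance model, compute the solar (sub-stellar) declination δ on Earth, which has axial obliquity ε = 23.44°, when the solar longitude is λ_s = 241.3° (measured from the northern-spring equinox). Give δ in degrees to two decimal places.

sin δ = sin ε · sin λ_s = sin 23.44° × sin 241.3° = -0.348919.
δ = arcsin(-0.348919) = -20.42°.

δ = -20.42°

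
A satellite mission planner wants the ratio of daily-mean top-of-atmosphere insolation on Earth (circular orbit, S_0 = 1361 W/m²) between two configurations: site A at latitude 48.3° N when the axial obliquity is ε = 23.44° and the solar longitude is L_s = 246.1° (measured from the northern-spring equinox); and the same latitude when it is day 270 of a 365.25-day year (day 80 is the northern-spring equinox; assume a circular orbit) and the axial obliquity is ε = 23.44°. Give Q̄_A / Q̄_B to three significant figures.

— Configuration A (ϕ=+48.3°):
Solar declination: sin δ = sin ε · sin L_s = sin 23.44° × sin 246.1° = -0.36368, so δ = -21.326°.
cos h₀ = −tan(+48.3°) tan(-21.326°) = 0.4382, h₀ = 1.1172 rad.
Bracket: h₀ sin ϕ sin δ + cos ϕ cos δ sin h₀ = 1.1172×0.74664×-0.36368 + 0.66523×0.93152×0.89888 = -0.303362 + 0.557014 = 0.253652.
Q̄ = (S_0/π) × [bracket] = (1361/π) × 0.253652 = 109.89 W/m².
— Configuration B (ϕ=+48.3°):
Solar longitude: L_s = 360° × (270 − 80)/365.25 = 187.269°.
sin δ = sin 23.44° × sin 187.269° = -0.05033, so δ = -2.885°.
cos h₀ = −tan(+48.3°) tan(-2.885°) = 0.0566, h₀ = 1.5142 rad.
Bracket: h₀ sin ϕ sin δ + cos ϕ cos δ sin h₀ = 1.5142×0.74664×-0.05033 + 0.66523×0.99873×0.99840 = -0.056901 + 0.663322 = 0.606421.
Q̄ = (S_0/π) × [bracket] = (1361/π) × 0.606421 = 262.71 W/m².
Ratio Q̄_A / Q̄_B = 109.89 / 262.71 = 0.4183.

Q̄_A / Q̄_B ≈ 0.418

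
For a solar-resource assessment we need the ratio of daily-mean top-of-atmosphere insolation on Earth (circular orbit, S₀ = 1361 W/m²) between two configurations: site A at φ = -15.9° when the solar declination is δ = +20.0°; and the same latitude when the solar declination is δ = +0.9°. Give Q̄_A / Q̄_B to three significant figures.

Q̄_A / Q̄_B ≈ 0.797

— Configuration A (φ=-15.9°):
cos H₀ = −tan(-15.9°) tan(+20.000°) = 0.1037, H₀ = 1.4669 rad.
Bracket: H₀ sin φ sin δ + cos φ cos δ sin H₀ = 1.4669×-0.27396×0.34202 + 0.96174×0.93969×0.99461 = -0.137448 + 0.898866 = 0.761418.
Q̄ = (S₀/π) × [bracket] = (1361/π) × 0.761418 = 329.86 W/m².
— Configuration B (φ=-15.9°):
cos H₀ = −tan(-15.9°) tan(+0.900°) = 0.0045, H₀ = 1.5663 rad.
Bracket: H₀ sin φ sin δ + cos φ cos δ sin H₀ = 1.5663×-0.27396×0.01571 + 0.96174×0.99988×0.99999 = -0.006741 + 0.961615 = 0.954874.
Q̄ = (S₀/π) × [bracket] = (1361/π) × 0.954874 = 413.67 W/m².
Ratio Q̄_A / Q̄_B = 329.86 / 413.67 = 0.7974.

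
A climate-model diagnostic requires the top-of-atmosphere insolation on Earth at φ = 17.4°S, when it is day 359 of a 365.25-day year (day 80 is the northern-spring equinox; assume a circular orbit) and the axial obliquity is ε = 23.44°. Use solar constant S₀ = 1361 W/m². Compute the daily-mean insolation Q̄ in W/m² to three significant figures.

Solar longitude: λ_s = 360° × (359 − 80)/365.25 = 274.990°.
sin δ = sin 23.44° × sin 274.990° = -0.39628, so δ = -23.346°.
cos H₀ = −tan(-17.4°) tan(-23.346°) = -0.1353, H₀ = 1.7065 rad.
Bracket: H₀ sin φ sin δ + cos φ cos δ sin H₀ = 1.7065×-0.29904×-0.39628 + 0.95424×0.91813×0.99081 = 0.202226 + 0.868065 = 1.070291.
Q̄ = (S₀/π) × [bracket] = (1361/π) × 1.070291 = 463.7 W/m².

Q̄ ≈ 464 W/m²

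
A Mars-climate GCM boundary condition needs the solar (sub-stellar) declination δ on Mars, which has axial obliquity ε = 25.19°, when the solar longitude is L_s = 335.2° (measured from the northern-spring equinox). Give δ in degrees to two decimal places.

sin δ = sin ε · sin L_s = sin 25.19° × sin 335.2° = -0.178528.
δ = arcsin(-0.178528) = -10.28°.

δ = -10.28°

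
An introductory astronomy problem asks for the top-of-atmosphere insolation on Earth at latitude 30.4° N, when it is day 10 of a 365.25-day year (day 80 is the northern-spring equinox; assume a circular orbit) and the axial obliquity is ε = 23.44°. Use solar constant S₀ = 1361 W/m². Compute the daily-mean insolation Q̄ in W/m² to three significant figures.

Solar longitude: λ_s = 360° × (10 − 80)/365.25 = -68.994°, i.e. -68.994° + 360° = 291.006°.
sin δ = sin 23.44° × sin 291.006° = -0.37135, so δ = -21.799°.
cos H₀ = −tan(+30.4°) tan(-21.799°) = 0.2347, H₀ = 1.3339 rad.
Bracket: H₀ sin φ sin δ + cos φ cos δ sin H₀ = 1.3339×0.50603×-0.37135 + 0.86251×0.92849×0.97208 = -0.250659 + 0.778473 = 0.527814.
Q̄ = (S₀/π) × [bracket] = (1361/π) × 0.527814 = 228.7 W/m².

Q̄ ≈ 229 W/m²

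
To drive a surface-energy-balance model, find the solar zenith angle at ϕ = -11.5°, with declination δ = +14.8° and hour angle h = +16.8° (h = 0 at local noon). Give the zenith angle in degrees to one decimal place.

θ_z = 31.1°

cos θ_z = sin ϕ sin δ + cos ϕ cos δ cos h = -0.050928 + 0.906978 = 0.856050.
θ_z = arccos(0.856050) = 31.1°.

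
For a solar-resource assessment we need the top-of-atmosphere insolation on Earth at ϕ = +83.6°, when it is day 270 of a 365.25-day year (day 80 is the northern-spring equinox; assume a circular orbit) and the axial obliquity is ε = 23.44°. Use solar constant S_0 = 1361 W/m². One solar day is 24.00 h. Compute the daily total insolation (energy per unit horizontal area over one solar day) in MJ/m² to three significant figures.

1.65 MJ/m²

Solar longitude: L_s = 360° × (270 − 80)/365.25 = 187.269°.
sin δ = sin 23.44° × sin 187.269° = -0.05033, so δ = -2.885°.
cos h₀ = −tan(+83.6°) tan(-2.885°) = 0.4493, h₀ = 1.1048 rad.
Bracket: h₀ sin ϕ sin δ + cos ϕ cos δ sin h₀ = 1.1048×0.99377×-0.05033 + 0.11147×0.99873×0.89339 = -0.055258 + 0.099460 = 0.044202.
Q̄ = (S_0/π) × [bracket] = (1361/π) × 0.044202 = 19.149 W/m².
Daily total = Q̄ × 24.00 h × 3600 s/h = 19.149 × 24.00 × 3600 / 10⁶ = 1.654 MJ/m².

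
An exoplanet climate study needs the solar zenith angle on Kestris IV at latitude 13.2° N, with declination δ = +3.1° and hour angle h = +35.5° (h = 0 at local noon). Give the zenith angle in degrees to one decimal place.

cos θ_z = sin φ sin δ + cos φ cos δ cos h = 0.012349 + 0.791446 = 0.803795.
θ_z = arccos(0.803795) = 36.5°.

θ_z = 36.5°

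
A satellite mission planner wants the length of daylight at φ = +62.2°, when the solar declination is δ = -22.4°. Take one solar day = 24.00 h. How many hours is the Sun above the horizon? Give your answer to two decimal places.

cos H₀ = −tan φ · tan δ = −tan(+62.2°) × tan(-22.400°) = 0.7818, so H₀ = 0.6733 rad = 38.58°.
Daylight = 2H₀/(2π) × 24.00 h = (0.6733/π) × 24.00 = 5.14 h.

5.14 h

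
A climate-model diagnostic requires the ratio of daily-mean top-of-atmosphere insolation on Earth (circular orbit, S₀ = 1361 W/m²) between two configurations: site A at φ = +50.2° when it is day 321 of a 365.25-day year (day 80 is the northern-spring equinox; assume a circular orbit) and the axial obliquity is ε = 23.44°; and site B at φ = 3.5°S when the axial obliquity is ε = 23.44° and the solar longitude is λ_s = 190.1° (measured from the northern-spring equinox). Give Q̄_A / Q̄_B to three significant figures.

Q̄_A / Q̄_B ≈ 0.253

— Configuration A (φ=+50.2°):
Solar longitude: λ_s = 360° × (321 − 80)/365.25 = 237.536°.
sin δ = sin 23.44° × sin 237.536° = -0.33563, so δ = -19.611°.
cos H₀ = −tan(+50.2°) tan(-19.611°) = 0.4276, H₀ = 1.1289 rad.
Bracket: H₀ sin φ sin δ + cos φ cos δ sin H₀ = 1.1289×0.76828×-0.33563 + 0.64011×0.94200×0.90395 = -0.291096 + 0.545067 = 0.253971.
Q̄ = (S₀/π) × [bracket] = (1361/π) × 0.253971 = 110.03 W/m².
— Configuration B (φ=-3.5°):
Solar declination: sin δ = sin ε · sin λ_s = sin 23.44° × sin 190.1° = -0.06976, so δ = -4.000°.
cos H₀ = −tan(-3.5°) tan(-4.000°) = -0.0043, H₀ = 1.5751 rad.
Bracket: H₀ sin φ sin δ + cos φ cos δ sin H₀ = 1.5751×-0.06105×-0.06976 + 0.99813×0.99756×0.99999 = 0.006708 + 0.995685 = 1.002393.
Q̄ = (S₀/π) × [bracket] = (1361/π) × 1.002393 = 434.26 W/m².
Ratio Q̄_A / Q̄_B = 110.03 / 434.26 = 0.2534.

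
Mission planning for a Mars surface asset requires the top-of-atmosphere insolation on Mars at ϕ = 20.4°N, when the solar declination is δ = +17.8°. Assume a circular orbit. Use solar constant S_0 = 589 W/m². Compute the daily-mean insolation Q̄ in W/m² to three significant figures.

Q̄ ≈ 200 W/m²

cos h₀ = −tan(+20.4°) tan(+17.800°) = -0.1194, h₀ = 1.6905 rad.
Bracket: h₀ sin ϕ sin δ + cos ϕ cos δ sin h₀ = 1.6905×0.34857×0.30570 + 0.93728×0.95213×0.99285 = 0.180136 + 0.886032 = 1.066168.
Q̄ = (S_0/π) × [bracket] = (589/π) × 1.066168 = 199.9 W/m².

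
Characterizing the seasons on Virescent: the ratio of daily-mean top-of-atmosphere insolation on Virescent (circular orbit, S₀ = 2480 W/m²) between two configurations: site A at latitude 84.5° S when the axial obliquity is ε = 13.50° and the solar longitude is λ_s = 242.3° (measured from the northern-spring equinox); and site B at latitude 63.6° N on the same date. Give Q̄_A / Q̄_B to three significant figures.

Q̄_A / Q̄_B ≈ 3.51

— Configuration A (φ=-84.5°):
Solar declination: sin δ = sin ε · sin λ_s = sin 13.50° × sin 242.3° = -0.20669, so δ = -11.929°.
cos H₀ = −tan(-84.5°) tan(-11.929°) = -2.1939 ≤ −1 ⇒ polar day, H₀ = π.
Bracket: H₀ sin φ sin δ + cos φ cos δ sin H₀ = 3.1416×-0.99540×-0.20669 + 0.09585×0.97841×0.00000 = 0.646350 + 0.000000 = 0.646350.
Q̄ = (S₀/π) × [bracket] = (2480/π) × 0.646350 = 510.23 W/m².
— Configuration B (φ=+63.6°):
cos H₀ = −tan(+63.6°) tan(-11.929°) = 0.4256, H₀ = 1.1312 rad.
Bracket: H₀ sin φ sin δ + cos φ cos δ sin H₀ = 1.1312×0.89571×-0.20669 + 0.44464×0.97841×0.90493 = -0.209424 + 0.393681 = 0.184257.
Q̄ = (S₀/π) × [bracket] = (2480/π) × 0.184257 = 145.45 W/m².
Ratio Q̄_A / Q̄_B = 510.23 / 145.45 = 3.508.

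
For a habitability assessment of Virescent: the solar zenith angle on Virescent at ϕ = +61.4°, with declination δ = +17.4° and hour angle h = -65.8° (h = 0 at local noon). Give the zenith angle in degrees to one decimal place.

θ_z = 63.3°

cos θ_z = sin ϕ sin δ + cos ϕ cos δ cos h = 0.262553 + 0.187248 = 0.449801.
θ_z = arccos(0.449801) = 63.3°.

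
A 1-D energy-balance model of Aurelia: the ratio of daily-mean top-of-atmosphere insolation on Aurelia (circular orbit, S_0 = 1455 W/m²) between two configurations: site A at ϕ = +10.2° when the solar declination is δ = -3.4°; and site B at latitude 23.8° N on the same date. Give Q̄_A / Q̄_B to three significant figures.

— Configuration A (ϕ=+10.2°):
cos h₀ = −tan(+10.2°) tan(-3.400°) = 0.0107, h₀ = 1.5601 rad.
Bracket: h₀ sin ϕ sin δ + cos ϕ cos δ sin h₀ = 1.5601×0.17708×-0.05931 + 0.98420×0.99824×0.99994 = -0.016385 + 0.982409 = 0.966024.
Q̄ = (S_0/π) × [bracket] = (1455/π) × 0.966024 = 447.41 W/m².
— Configuration B (ϕ=+23.8°):
cos h₀ = −tan(+23.8°) tan(-3.400°) = 0.0262, h₀ = 1.5446 rad.
Bracket: h₀ sin ϕ sin δ + cos ϕ cos δ sin h₀ = 1.5446×0.40355×-0.05931 + 0.91496×0.99824×0.99966 = -0.036969 + 0.913039 = 0.876070.
Q̄ = (S_0/π) × [bracket] = (1455/π) × 0.876070 = 405.74 W/m².
Ratio Q̄_A / Q̄_B = 447.41 / 405.74 = 1.103.

Q̄_A / Q̄_B ≈ 1.10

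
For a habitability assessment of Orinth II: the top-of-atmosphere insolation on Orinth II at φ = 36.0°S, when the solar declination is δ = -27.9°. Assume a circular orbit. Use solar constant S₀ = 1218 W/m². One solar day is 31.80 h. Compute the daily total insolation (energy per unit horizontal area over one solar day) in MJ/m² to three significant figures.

cos H₀ = −tan(-36.0°) tan(-27.900°) = -0.3847, H₀ = 1.9657 rad.
Bracket: H₀ sin φ sin δ + cos φ cos δ sin H₀ = 1.9657×-0.58779×-0.46793 + 0.80902×0.88377×0.92305 = 0.540655 + 0.659969 = 1.200624.
Q̄ = (S₀/π) × [bracket] = (1218/π) × 1.200624 = 465.48 W/m².
Daily total = Q̄ × 31.80 h × 3600 s/h = 465.48 × 31.80 × 3600 / 10⁶ = 53.29 MJ/m².

53.3 MJ/m²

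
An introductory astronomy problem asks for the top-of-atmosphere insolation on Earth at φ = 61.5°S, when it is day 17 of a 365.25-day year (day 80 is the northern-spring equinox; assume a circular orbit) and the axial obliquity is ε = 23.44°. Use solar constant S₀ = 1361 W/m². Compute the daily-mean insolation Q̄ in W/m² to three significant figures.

Q̄ ≈ 452 W/m²

Solar longitude: λ_s = 360° × (17 − 80)/365.25 = -62.094°, i.e. -62.094° + 360° = 297.906°.
sin δ = sin 23.44° × sin 297.906° = -0.35153, so δ = -20.581°.
cos H₀ = −tan(-61.5°) tan(-20.581°) = -0.6916, H₀ = 2.3345 rad.
Bracket: H₀ sin φ sin δ + cos φ cos δ sin H₀ = 2.3345×-0.87882×-0.35153 + 0.47716×0.93618×0.72230 = 0.721201 + 0.322657 = 1.043858.
Q̄ = (S₀/π) × [bracket] = (1361/π) × 1.043858 = 452.2 W/m².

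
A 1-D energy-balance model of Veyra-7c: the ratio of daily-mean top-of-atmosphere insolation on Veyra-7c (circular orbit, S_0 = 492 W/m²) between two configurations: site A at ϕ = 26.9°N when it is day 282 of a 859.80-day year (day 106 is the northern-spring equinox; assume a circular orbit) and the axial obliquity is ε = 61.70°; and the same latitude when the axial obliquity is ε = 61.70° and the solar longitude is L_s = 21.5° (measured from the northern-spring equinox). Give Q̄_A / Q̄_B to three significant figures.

— Configuration A (ϕ=+26.9°):
Solar longitude: L_s = 360° × (282 − 106)/859.80 = 73.692°.
sin δ = sin 61.70° × sin 73.692° = 0.84505, so δ = +57.677°.
cos h₀ = −tan(+26.9°) tan(+57.677°) = -0.8018, h₀ = 2.5011 rad.
Bracket: h₀ sin ϕ sin δ + cos ϕ cos δ sin h₀ = 2.5011×0.45243×0.84505 + 0.89180×0.53469×0.59758 = 0.956235 + 0.284948 = 1.241183.
Q̄ = (S_0/π) × [bracket] = (492/π) × 1.241183 = 194.38 W/m².
— Configuration B (ϕ=+26.9°):
Solar declination: sin δ = sin ε · sin L_s = sin 61.70° × sin 21.5° = 0.32270, so δ = +18.826°.
cos h₀ = −tan(+26.9°) tan(+18.826°) = -0.1730, h₀ = 1.7446 rad.
Bracket: h₀ sin ϕ sin δ + cos ϕ cos δ sin h₀ = 1.7446×0.45243×0.32270 + 0.89180×0.94650×0.98493 = 0.254710 + 0.831368 = 1.086078.
Q̄ = (S_0/π) × [bracket] = (492/π) × 1.086078 = 170.09 W/m².
Ratio Q̄_A / Q̄_B = 194.38 / 170.09 = 1.143.

Q̄_A / Q̄_B ≈ 1.14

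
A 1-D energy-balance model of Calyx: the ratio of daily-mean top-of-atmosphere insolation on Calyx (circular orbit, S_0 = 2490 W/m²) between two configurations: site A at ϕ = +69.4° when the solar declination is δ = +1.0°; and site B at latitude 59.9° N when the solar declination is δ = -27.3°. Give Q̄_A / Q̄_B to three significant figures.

Q̄_A / Q̄_B ≈ 24.6

— Configuration A (ϕ=+69.4°):
cos h₀ = −tan(+69.4°) tan(+1.000°) = -0.0464, h₀ = 1.6173 rad.
Bracket: h₀ sin ϕ sin δ + cos ϕ cos δ sin h₀ = 1.6173×0.93606×0.01745 + 0.35184×0.99985×0.99892 = 0.026417 + 0.351407 = 0.377824.
Q̄ = (S_0/π) × [bracket] = (2490/π) × 0.377824 = 299.46 W/m².
— Configuration B (ϕ=+59.9°):
cos h₀ = −tan(+59.9°) tan(-27.300°) = 0.8904, h₀ = 0.4726 rad.
Bracket: h₀ sin ϕ sin δ + cos ϕ cos δ sin h₀ = 0.4726×0.86515×-0.45865 + 0.50151×0.88862×0.45521 = -0.187528 + 0.202865 = 0.015337.
Q̄ = (S_0/π) × [bracket] = (2490/π) × 0.015337 = 12.156 W/m².
Ratio Q̄_A / Q̄_B = 299.46 / 12.156 = 24.63.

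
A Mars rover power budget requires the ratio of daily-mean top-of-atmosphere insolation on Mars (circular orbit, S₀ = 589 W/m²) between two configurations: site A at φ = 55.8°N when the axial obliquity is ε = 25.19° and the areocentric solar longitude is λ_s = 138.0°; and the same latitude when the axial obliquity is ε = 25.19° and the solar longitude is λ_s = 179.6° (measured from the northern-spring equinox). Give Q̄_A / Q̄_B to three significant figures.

Q̄_A / Q̄_B ≈ 1.70

— Configuration A (φ=+55.8°):
sin δ = sin 25.19° × sin 138.0° = 0.28480, so δ = +16.547°.
cos H₀ = −tan(+55.8°) tan(+16.547°) = -0.4372, H₀ = 2.0232 rad.
Bracket: H₀ sin φ sin δ + cos φ cos δ sin H₀ = 2.0232×0.82708×0.28480 + 0.56208×0.95859×0.89938 = 0.476570 + 0.484590 = 0.961160.
Q̄ = (S₀/π) × [bracket] = (589/π) × 0.961160 = 180.20 W/m².
— Configuration B (φ=+55.8°):
Solar declination: sin δ = sin ε · sin λ_s = sin 25.19° × sin 179.6° = 0.00297, so δ = +0.170°.
cos H₀ = −tan(+55.8°) tan(+0.170°) = -0.0044, H₀ = 1.5752 rad.
Bracket: H₀ sin φ sin δ + cos φ cos δ sin H₀ = 1.5752×0.82708×0.00297 + 0.56208×1.00000×0.99999 = 0.003869 + 0.562074 = 0.565943.
Q̄ = (S₀/π) × [bracket] = (589/π) × 0.565943 = 106.11 W/m².
Ratio Q̄_A / Q̄_B = 180.20 / 106.11 = 1.698.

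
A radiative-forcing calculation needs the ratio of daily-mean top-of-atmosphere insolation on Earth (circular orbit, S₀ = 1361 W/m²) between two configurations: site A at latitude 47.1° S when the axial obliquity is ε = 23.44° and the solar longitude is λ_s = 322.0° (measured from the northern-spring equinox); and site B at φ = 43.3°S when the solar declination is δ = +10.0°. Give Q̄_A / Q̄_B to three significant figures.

— Configuration A (φ=-47.1°):
Solar declination: sin δ = sin ε · sin λ_s = sin 23.44° × sin 322.0° = -0.24490, so δ = -14.176°.
cos H₀ = −tan(-47.1°) tan(-14.176°) = -0.2718, H₀ = 1.8461 rad.
Bracket: H₀ sin φ sin δ + cos φ cos δ sin H₀ = 1.8461×-0.73254×-0.24490 + 0.68072×0.96955×0.96235 = 0.331189 + 0.635143 = 0.966332.
Q̄ = (S₀/π) × [bracket] = (1361/π) × 0.966332 = 418.63 W/m².
— Configuration B (φ=-43.3°):
cos H₀ = −tan(-43.3°) tan(+10.000°) = 0.1662, H₀ = 1.4039 rad.
Bracket: H₀ sin φ sin δ + cos φ cos δ sin H₀ = 1.4039×-0.68582×0.17365 + 0.72777×0.98481×0.98610 = -0.167194 + 0.706753 = 0.539559.
Q̄ = (S₀/π) × [bracket] = (1361/π) × 0.539559 = 233.75 W/m².
Ratio Q̄_A / Q̄_B = 418.63 / 233.75 = 1.791.

Q̄_A / Q̄_B ≈ 1.79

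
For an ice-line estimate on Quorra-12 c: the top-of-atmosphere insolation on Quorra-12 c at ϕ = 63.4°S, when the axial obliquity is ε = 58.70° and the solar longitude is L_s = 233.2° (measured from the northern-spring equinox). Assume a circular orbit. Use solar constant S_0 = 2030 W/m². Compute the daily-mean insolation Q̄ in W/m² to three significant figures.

Q̄ ≈ 1.24e+03 W/m²

Solar declination: sin δ = sin ε · sin L_s = sin 58.70° × sin 233.2° = -0.68419, so δ = -43.172°.
cos h₀ = −tan(-63.4°) tan(-43.172°) = -1.8734 ≤ −1 ⇒ polar day, h₀ = π.
Bracket: h₀ sin ϕ sin δ + cos ϕ cos δ sin h₀ = 3.1416×-0.89415×-0.68419 + 0.44776×0.72930×0.00000 = 1.921932 + 0.000000 = 1.921932.
Q̄ = (S_0/π) × [bracket] = (2030/π) × 1.921932 = 1242 W/m².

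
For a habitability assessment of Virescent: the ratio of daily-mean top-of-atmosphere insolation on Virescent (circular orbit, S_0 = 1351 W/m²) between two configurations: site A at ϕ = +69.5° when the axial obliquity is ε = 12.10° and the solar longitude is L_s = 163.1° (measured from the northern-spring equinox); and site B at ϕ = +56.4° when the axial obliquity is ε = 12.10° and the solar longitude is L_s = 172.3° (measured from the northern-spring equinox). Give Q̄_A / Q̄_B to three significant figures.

Q̄_A / Q̄_B ≈ 0.752

— Configuration A (ϕ=+69.5°):
Solar declination: sin δ = sin ε · sin L_s = sin 12.10° × sin 163.1° = 0.06094, so δ = +3.494°.
cos h₀ = −tan(+69.5°) tan(+3.494°) = -0.1633, h₀ = 1.7348 rad.
Bracket: h₀ sin ϕ sin δ + cos ϕ cos δ sin h₀ = 1.7348×0.93667×0.06094 + 0.35021×0.99814×0.98658 = 0.099024 + 0.344868 = 0.443892.
Q̄ = (S_0/π) × [bracket] = (1351/π) × 0.443892 = 190.89 W/m².
— Configuration B (ϕ=+56.4°):
Solar declination: sin δ = sin ε · sin L_s = sin 12.10° × sin 172.3° = 0.02809, so δ = +1.609°.
cos h₀ = −tan(+56.4°) tan(+1.609°) = -0.0423, h₀ = 1.6131 rad.
Bracket: h₀ sin ϕ sin δ + cos ϕ cos δ sin h₀ = 1.6131×0.83292×0.02809 + 0.55339×0.99961×0.99911 = 0.037741 + 0.552682 = 0.590423.
Q̄ = (S_0/π) × [bracket] = (1351/π) × 0.590423 = 253.90 W/m².
Ratio Q̄_A / Q̄_B = 190.89 / 253.90 = 0.7518.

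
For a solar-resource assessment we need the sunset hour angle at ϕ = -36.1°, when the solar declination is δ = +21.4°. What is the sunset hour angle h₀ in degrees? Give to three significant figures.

h₀ = 73.4°

cos h₀ = −tan ϕ · tan δ = −tan(-36.1°) × tan(+21.400°) = 0.2858, so h₀ = 1.2810 rad = 73.39°.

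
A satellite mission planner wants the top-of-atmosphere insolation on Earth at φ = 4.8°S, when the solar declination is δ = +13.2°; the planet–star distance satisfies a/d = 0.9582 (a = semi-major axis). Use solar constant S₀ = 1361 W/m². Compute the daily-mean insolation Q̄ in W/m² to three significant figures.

Q̄ ≈ 374 W/m²

cos H₀ = −tan(-4.8°) tan(+13.200°) = 0.0197, H₀ = 1.5511 rad.
Bracket: H₀ sin φ sin δ + cos φ cos δ sin H₀ = 1.5511×-0.08368×0.22835 + 0.99649×0.97358×0.99981 = -0.029639 + 0.969978 = 0.940339.
Inverse-square distance factor (a/d)² = 0.9582² = 0.918147.
Q̄ = (S₀/π) × 0.918147 × [bracket] = (1361/π) × 0.918147 × 0.940339 = 374.0 W/m².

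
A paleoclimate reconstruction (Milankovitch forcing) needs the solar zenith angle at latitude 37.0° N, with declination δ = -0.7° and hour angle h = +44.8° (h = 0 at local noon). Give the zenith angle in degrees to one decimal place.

θ_z = 56.0°

cos θ_z = sin φ sin δ + cos φ cos δ cos h = -0.007352 + 0.566646 = 0.559294.
θ_z = arccos(0.559294) = 56.0°.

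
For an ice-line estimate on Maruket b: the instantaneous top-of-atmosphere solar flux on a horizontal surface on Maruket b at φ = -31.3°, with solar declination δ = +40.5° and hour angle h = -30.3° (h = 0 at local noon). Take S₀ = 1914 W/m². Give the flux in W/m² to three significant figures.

428 W/m²

cos θ_z = sin φ sin δ + cos φ cos δ cos h = -0.337401 + 0.560979 = 0.223578.
Flux = S₀ · cos θ_z = 1914 × 0.223578 = 427.9 W/m².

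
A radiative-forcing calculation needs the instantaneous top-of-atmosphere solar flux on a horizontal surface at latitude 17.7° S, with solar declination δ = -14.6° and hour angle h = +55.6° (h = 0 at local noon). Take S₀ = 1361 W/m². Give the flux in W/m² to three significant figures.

cos θ_z = sin φ sin δ + cos φ cos δ cos h = 0.076637 + 0.520843 = 0.597480.
Flux = S₀ · cos θ_z = 1361 × 0.597480 = 813.2 W/m².

813 W/m²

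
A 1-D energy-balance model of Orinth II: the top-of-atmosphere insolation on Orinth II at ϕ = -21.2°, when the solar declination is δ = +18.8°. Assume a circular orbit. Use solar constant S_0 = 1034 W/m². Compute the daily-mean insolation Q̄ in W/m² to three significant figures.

cos h₀ = −tan(-21.2°) tan(+18.800°) = 0.1320, h₀ = 1.4384 rad.
Bracket: h₀ sin ϕ sin δ + cos ϕ cos δ sin h₀ = 1.4384×-0.36162×0.32227 + 0.93232×0.94665×0.99124 = -0.167630 + 0.874849 = 0.707219.
Q̄ = (S_0/π) × [bracket] = (1034/π) × 0.707219 = 232.8 W/m².

Q̄ ≈ 233 W/m²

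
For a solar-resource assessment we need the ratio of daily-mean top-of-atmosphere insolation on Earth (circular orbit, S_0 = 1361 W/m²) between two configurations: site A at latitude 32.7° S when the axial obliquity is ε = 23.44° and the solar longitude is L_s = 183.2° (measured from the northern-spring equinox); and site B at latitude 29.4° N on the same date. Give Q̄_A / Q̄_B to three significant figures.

Q̄_A / Q̄_B ≈ 1.01

— Configuration A (ϕ=-32.7°):
Solar declination: sin δ = sin ε · sin L_s = sin 23.44° × sin 183.2° = -0.02221, so δ = -1.272°.
cos h₀ = −tan(-32.7°) tan(-1.272°) = -0.0143, h₀ = 1.5851 rad.
Bracket: h₀ sin ϕ sin δ + cos ϕ cos δ sin h₀ = 1.5851×-0.54024×-0.02221 + 0.84151×0.99975×0.99990 = 0.019019 + 0.841215 = 0.860234.
Q̄ = (S_0/π) × [bracket] = (1361/π) × 0.860234 = 372.67 W/m².
— Configuration B (ϕ=+29.4°):
cos h₀ = −tan(+29.4°) tan(-1.272°) = 0.0125, h₀ = 1.5583 rad.
Bracket: h₀ sin ϕ sin δ + cos ϕ cos δ sin h₀ = 1.5583×0.49090×-0.02221 + 0.87121×0.99975×0.99992 = -0.016990 + 0.870923 = 0.853933.
Q̄ = (S_0/π) × [bracket] = (1361/π) × 0.853933 = 369.94 W/m².
Ratio Q̄_A / Q̄_B = 372.67 / 369.94 = 1.007.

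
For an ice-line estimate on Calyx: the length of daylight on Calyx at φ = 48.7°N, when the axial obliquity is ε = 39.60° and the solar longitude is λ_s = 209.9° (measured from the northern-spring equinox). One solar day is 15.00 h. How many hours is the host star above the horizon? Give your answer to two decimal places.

Solar declination: sin δ = sin ε · sin λ_s = sin 39.60° × sin 209.9° = -0.31775, so δ = -18.527°.
cos H₀ = −tan φ · tan δ = −tan(+48.7°) × tan(-18.527°) = 0.3815, so H₀ = 1.1794 rad = 67.58°.
Daylight = 2H₀/(2π) × 15.00 h = (1.1794/π) × 15.00 = 5.63 h.

5.63 h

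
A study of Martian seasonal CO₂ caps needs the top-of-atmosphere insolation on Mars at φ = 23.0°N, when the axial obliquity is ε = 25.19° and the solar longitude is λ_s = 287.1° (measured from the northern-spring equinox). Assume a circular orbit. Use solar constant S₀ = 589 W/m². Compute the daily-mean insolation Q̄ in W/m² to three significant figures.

Solar declination: sin δ = sin ε · sin λ_s = sin 25.19° × sin 287.1° = -0.40681, so δ = -24.004°.
cos H₀ = −tan(+23.0°) tan(-24.004°) = 0.1890, H₀ = 1.3806 rad.
Bracket: H₀ sin φ sin δ + cos φ cos δ sin H₀ = 1.3806×0.39073×-0.40681 + 0.92050×0.91351×0.98197 = -0.219450 + 0.825725 = 0.606275.
Q̄ = (S₀/π) × [bracket] = (589/π) × 0.606275 = 113.7 W/m².

Q̄ ≈ 114 W/m²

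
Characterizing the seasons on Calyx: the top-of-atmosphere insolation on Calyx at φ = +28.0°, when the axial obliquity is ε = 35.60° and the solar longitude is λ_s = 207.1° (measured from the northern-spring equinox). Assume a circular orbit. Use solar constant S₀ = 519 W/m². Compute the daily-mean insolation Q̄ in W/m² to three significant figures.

Q̄ ≈ 110 W/m²

Solar declination: sin δ = sin ε · sin λ_s = sin 35.60° × sin 207.1° = -0.26518, so δ = -15.378°.
cos H₀ = −tan(+28.0°) tan(-15.378°) = 0.1462, H₀ = 1.4240 rad.
Bracket: H₀ sin φ sin δ + cos φ cos δ sin H₀ = 1.4240×0.46947×-0.26518 + 0.88295×0.96420×0.98925 = -0.177280 + 0.842188 = 0.664908.
Q̄ = (S₀/π) × [bracket] = (519/π) × 0.664908 = 109.8 W/m².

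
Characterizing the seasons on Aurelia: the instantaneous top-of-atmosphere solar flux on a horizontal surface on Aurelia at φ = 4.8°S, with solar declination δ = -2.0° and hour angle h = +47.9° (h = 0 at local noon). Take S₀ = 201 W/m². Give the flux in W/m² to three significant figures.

cos θ_z = sin φ sin δ + cos φ cos δ cos h = 0.002920 + 0.667668 = 0.670588.
Flux = S₀ · cos θ_z = 201 × 0.670588 = 134.8 W/m².

135 W/m²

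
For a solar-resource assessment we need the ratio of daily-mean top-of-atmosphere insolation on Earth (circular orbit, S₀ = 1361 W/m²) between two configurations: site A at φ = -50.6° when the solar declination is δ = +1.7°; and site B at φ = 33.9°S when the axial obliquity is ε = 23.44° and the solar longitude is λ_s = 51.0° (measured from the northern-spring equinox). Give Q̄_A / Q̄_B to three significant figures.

— Configuration A (φ=-50.6°):
cos H₀ = −tan(-50.6°) tan(+1.700°) = 0.0361, H₀ = 1.5347 rad.
Bracket: H₀ sin φ sin δ + cos φ cos δ sin H₀ = 1.5347×-0.77273×0.02967 + 0.63473×0.99956×0.99935 = -0.035186 + 0.634038 = 0.598852.
Q̄ = (S₀/π) × [bracket] = (1361/π) × 0.598852 = 259.43 W/m².
— Configuration B (φ=-33.9°):
Solar declination: sin δ = sin ε · sin λ_s = sin 23.44° × sin 51.0° = 0.30914, so δ = +18.007°.
cos H₀ = −tan(-33.9°) tan(+18.007°) = 0.2184, H₀ = 1.3506 rad.
Bracket: H₀ sin φ sin δ + cos φ cos δ sin H₀ = 1.3506×-0.55775×0.30914 + 0.83001×0.95102×0.97585 = -0.232874 + 0.770293 = 0.537419.
Q̄ = (S₀/π) × [bracket] = (1361/π) × 0.537419 = 232.82 W/m².
Ratio Q̄_A / Q̄_B = 259.43 / 232.82 = 1.114.

Q̄_A / Q̄_B ≈ 1.11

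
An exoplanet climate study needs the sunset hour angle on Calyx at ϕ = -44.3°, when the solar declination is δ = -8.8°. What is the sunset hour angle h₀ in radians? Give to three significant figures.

cos h₀ = −tan ϕ · tan δ = −tan(-44.3°) × tan(-8.800°) = -0.1511, so h₀ = 1.7224 rad = 98.69°.

h₀ = 1.72 rad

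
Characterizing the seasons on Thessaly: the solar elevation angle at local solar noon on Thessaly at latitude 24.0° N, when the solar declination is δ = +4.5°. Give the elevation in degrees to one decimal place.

At local noon the hour angle is zero, so the zenith angle equals |φ − δ| = |+24.0° − (+4.500°)| = 19.500°.
Elevation = 90° − 19.500° = 70.5°.

70.5°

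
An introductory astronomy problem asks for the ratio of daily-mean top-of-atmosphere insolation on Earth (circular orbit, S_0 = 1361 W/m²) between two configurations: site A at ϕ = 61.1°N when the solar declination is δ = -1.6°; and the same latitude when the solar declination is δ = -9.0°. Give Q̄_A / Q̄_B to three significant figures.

— Configuration A (ϕ=+61.1°):
cos h₀ = −tan(+61.1°) tan(-1.600°) = 0.0506, h₀ = 1.5202 rad.
Bracket: h₀ sin ϕ sin δ + cos ϕ cos δ sin h₀ = 1.5202×0.87546×-0.02792 + 0.48328×0.99961×0.99872 = -0.037158 + 0.482473 = 0.445315.
Q̄ = (S_0/π) × [bracket] = (1361/π) × 0.445315 = 192.92 W/m².
— Configuration B (ϕ=+61.1°):
cos h₀ = −tan(+61.1°) tan(-9.000°) = 0.2869, h₀ = 1.2798 rad.
Bracket: h₀ sin ϕ sin δ + cos ϕ cos δ sin h₀ = 1.2798×0.87546×-0.15643 + 0.48328×0.98769×0.95796 = -0.175266 + 0.457264 = 0.281998.
Q̄ = (S_0/π) × [bracket] = (1361/π) × 0.281998 = 122.17 W/m².
Ratio Q̄_A / Q̄_B = 192.92 / 122.17 = 1.579.

Q̄_A / Q̄_B ≈ 1.58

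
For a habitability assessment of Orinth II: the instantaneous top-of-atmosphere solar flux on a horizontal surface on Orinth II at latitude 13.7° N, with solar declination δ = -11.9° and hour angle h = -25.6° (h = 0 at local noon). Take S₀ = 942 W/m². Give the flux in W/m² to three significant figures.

762 W/m²

cos θ_z = sin φ sin δ + cos φ cos δ cos h = -0.048837 + 0.857345 = 0.808508.
Flux = S₀ · cos θ_z = 942 × 0.808508 = 761.6 W/m².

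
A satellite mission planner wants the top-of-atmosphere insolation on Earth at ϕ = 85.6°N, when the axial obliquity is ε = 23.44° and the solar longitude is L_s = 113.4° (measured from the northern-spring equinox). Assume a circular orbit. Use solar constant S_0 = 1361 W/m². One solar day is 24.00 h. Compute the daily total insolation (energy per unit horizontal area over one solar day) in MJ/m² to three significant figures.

Solar declination: sin δ = sin ε · sin L_s = sin 23.44° × sin 113.4° = 0.36507, so δ = +21.412°.
cos h₀ = −tan(+85.6°) tan(+21.412°) = -5.0963 ≤ −1 ⇒ polar day, h₀ = π.
Bracket: h₀ sin ϕ sin δ + cos ϕ cos δ sin h₀ = 3.1416×0.99705×0.36507 + 0.07672×0.93098×0.00000 = 1.143521 + 0.000000 = 1.143521.
Q̄ = (S_0/π) × [bracket] = (1361/π) × 1.143521 = 495.40 W/m².
Daily total = Q̄ × 24.00 h × 3600 s/h = 495.40 × 24.00 × 3600 / 10⁶ = 42.80 MJ/m².

42.8 MJ/m²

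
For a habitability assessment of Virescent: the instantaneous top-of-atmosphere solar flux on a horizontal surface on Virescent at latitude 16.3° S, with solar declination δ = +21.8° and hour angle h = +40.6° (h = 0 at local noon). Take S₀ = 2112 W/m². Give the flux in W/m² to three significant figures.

cos θ_z = sin φ sin δ + cos φ cos δ cos h = -0.104231 + 0.676636 = 0.572405.
Flux = S₀ · cos θ_z = 2112 × 0.572405 = 1209 W/m².

1.21e+03 W/m²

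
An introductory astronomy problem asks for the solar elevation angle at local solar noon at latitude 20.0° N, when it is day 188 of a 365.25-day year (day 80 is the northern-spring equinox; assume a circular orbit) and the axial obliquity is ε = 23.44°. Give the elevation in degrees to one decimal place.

Solar longitude: λ_s = 360° × (188 − 80)/365.25 = 106.448°.
sin δ = sin 23.44° × sin 106.448° = 0.38151, so δ = +22.427°.
At local noon the hour angle is zero, so the zenith angle equals |φ − δ| = |+20.0° − (+22.427°)| = 2.427°.
Elevation = 90° − 2.427° = 87.6°.

87.6°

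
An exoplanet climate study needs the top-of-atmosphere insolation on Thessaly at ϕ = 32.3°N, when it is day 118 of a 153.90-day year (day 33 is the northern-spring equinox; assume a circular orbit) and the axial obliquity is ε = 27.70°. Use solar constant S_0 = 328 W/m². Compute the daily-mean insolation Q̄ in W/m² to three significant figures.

Solar longitude: L_s = 360° × (118 − 33)/153.90 = 198.830°.
sin δ = sin 27.70° × sin 198.830° = -0.15004, so δ = -8.629°.
cos h₀ = −tan(+32.3°) tan(-8.629°) = 0.0959, h₀ = 1.4747 rad.
Bracket: h₀ sin ϕ sin δ + cos ϕ cos δ sin h₀ = 1.4747×0.53435×-0.15004 + 0.84526×0.98868×0.99539 = -0.118232 + 0.831839 = 0.713607.
Q̄ = (S_0/π) × [bracket] = (328/π) × 0.713607 = 74.50 W/m².

Q̄ ≈ 74.5 W/m²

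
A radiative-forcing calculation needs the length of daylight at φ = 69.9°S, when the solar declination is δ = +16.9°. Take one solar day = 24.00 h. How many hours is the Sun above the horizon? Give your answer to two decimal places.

4.52 h

cos H₀ = −tan φ · tan δ = −tan(-69.9°) × tan(+16.900°) = 0.8302, so H₀ = 0.5913 rad = 33.88°.
Daylight = 2H₀/(2π) × 24.00 h = (0.5913/π) × 24.00 = 4.52 h.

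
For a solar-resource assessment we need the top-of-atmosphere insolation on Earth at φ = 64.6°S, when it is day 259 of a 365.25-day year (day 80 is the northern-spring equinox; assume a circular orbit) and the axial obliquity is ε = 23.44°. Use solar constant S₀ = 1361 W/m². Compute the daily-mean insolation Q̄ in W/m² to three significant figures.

Solar longitude: λ_s = 360° × (259 − 80)/365.25 = 176.427°.
sin δ = sin 23.44° × sin 176.427° = 0.02479, so δ = +1.420°.
cos H₀ = −tan(-64.6°) tan(+1.420°) = 0.0522, H₀ = 1.5185 rad.
Bracket: H₀ sin φ sin δ + cos φ cos δ sin H₀ = 1.5185×-0.90334×0.02479 + 0.42894×0.99969×0.99864 = -0.034005 + 0.428224 = 0.394219.
Q̄ = (S₀/π) × [bracket] = (1361/π) × 0.394219 = 170.8 W/m².

Q̄ ≈ 171 W/m²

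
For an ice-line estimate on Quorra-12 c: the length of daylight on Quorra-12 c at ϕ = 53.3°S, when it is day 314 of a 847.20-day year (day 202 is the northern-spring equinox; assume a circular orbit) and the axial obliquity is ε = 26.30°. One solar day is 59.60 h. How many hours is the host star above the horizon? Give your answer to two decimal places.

Solar longitude: L_s = 360° × (314 − 202)/847.20 = 47.592°.
sin δ = sin 26.30° × sin 47.592° = 0.32715, so δ = +19.096°.
cos h₀ = −tan ϕ · tan δ = −tan(-53.3°) × tan(+19.096°) = 0.4645, so h₀ = 1.0878 rad = 62.32°.
Daylight = 2h₀/(2π) × 59.60 h = (1.0878/π) × 59.60 = 20.64 h.

20.64 h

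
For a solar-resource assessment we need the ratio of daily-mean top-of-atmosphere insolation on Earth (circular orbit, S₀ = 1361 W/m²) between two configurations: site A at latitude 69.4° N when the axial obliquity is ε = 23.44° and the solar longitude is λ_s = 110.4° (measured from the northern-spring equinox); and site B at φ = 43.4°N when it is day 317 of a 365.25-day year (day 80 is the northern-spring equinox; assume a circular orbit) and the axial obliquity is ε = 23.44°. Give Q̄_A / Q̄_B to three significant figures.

Q̄_A / Q̄_B ≈ 2.90

— Configuration A (φ=+69.4°):
Solar declination: sin δ = sin ε · sin λ_s = sin 23.44° × sin 110.4° = 0.37284, so δ = +21.891°.
cos H₀ = −tan(+69.4°) tan(+21.891°) = -1.0690 ≤ −1 ⇒ polar day, H₀ = π.
Bracket: H₀ sin φ sin δ + cos φ cos δ sin H₀ = 3.1416×0.93606×0.37284 + 0.35184×0.92790×0.00000 = 1.096420 + 0.000000 = 1.096420.
Q̄ = (S₀/π) × [bracket] = (1361/π) × 1.096420 = 474.99 W/m².
— Configuration B (φ=+43.4°):
Solar longitude: λ_s = 360° × (317 − 80)/365.25 = 233.593°.
sin δ = sin 23.44° × sin 233.593° = -0.32015, so δ = -18.672°.
cos H₀ = −tan(+43.4°) tan(-18.672°) = 0.3196, H₀ = 1.2455 rad.
Bracket: H₀ sin φ sin δ + cos φ cos δ sin H₀ = 1.2455×0.68709×-0.32015 + 0.72657×0.94737×0.94756 = -0.273975 + 0.652235 = 0.378260.
Q̄ = (S₀/π) × [bracket] = (1361/π) × 0.378260 = 163.87 W/m².
Ratio Q̄_A / Q̄_B = 474.99 / 163.87 = 2.899.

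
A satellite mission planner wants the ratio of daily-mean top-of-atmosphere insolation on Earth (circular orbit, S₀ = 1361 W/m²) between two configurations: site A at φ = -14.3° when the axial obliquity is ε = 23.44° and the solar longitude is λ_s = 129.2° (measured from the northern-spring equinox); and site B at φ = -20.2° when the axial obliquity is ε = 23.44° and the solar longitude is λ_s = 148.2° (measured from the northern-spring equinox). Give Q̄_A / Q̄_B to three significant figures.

Q̄_A / Q̄_B ≈ 0.998

— Configuration A (φ=-14.3°):
Solar declination: sin δ = sin ε · sin λ_s = sin 23.44° × sin 129.2° = 0.30826, so δ = +17.955°.
cos H₀ = −tan(-14.3°) tan(+17.955°) = 0.0826, H₀ = 1.4881 rad.
Bracket: H₀ sin φ sin δ + cos φ cos δ sin H₀ = 1.4881×-0.24700×0.30826 + 0.96902×0.95130×0.99658 = -0.113304 + 0.918676 = 0.805372.
Q̄ = (S₀/π) × [bracket] = (1361/π) × 0.805372 = 348.90 W/m².
— Configuration B (φ=-20.2°):
Solar declination: sin δ = sin ε · sin λ_s = sin 23.44° × sin 148.2° = 0.20962, so δ = +12.100°.
cos H₀ = −tan(-20.2°) tan(+12.100°) = 0.0789, H₀ = 1.4918 rad.
Bracket: H₀ sin φ sin δ + cos φ cos δ sin H₀ = 1.4918×-0.34530×0.20962 + 0.93849×0.97778×0.99688 = -0.107979 + 0.914774 = 0.806795.
Q̄ = (S₀/π) × [bracket] = (1361/π) × 0.806795 = 349.52 W/m².
Ratio Q̄_A / Q̄_B = 348.90 / 349.52 = 0.9982.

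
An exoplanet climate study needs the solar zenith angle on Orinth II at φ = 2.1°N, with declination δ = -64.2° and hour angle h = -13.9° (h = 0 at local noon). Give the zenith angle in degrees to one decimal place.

θ_z = 67.1°

cos θ_z = sin φ sin δ + cos φ cos δ cos h = -0.032991 + 0.422202 = 0.389211.
θ_z = arccos(0.389211) = 67.1°.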